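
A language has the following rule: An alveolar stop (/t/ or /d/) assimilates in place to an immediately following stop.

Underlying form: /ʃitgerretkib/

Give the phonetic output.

[ʃikgerrekkib]

/t/ before /g/ (velar) → [k]
/t/ before /k/ (velar) → [k]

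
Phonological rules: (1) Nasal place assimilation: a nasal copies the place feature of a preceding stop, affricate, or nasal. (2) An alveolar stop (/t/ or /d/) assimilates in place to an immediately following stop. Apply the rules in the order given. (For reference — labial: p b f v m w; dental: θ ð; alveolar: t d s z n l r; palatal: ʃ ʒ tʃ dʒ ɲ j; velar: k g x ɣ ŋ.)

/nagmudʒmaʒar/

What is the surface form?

[nagŋudʒɲaʒar]

Rule 1: /m/ after /g/ (velar) → [ŋ]
Rule 1: /m/ after /dʒ/ (palatal) → [ɲ]
After rule 1: nagŋudʒɲaʒar
Rule 2: no segment meets the rule's conditions; no change.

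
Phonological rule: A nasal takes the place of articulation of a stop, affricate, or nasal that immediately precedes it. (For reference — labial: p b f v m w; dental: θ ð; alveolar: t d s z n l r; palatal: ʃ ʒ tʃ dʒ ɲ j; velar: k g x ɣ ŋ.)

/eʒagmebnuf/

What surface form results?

/m/ after /g/ (velar) → [ŋ]
/n/ after /b/ (labial) → [m]

[eʒagŋebmuf]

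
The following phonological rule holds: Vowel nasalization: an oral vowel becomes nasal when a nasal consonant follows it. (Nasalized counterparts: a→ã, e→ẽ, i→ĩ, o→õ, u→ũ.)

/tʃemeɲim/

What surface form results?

/e/ before nasal /m/ → [ẽ]
/e/ before nasal /ɲ/ → [ẽ]
/i/ before nasal /m/ → [ĩ]

[tʃẽmẽɲĩm]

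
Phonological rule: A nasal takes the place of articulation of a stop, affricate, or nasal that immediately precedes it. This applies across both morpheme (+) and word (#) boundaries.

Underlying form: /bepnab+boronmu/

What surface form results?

[bepmab+boronnu]

/n/ after /p/ (labial) → [m]
/m/ after /n/ (alveolar) → [n]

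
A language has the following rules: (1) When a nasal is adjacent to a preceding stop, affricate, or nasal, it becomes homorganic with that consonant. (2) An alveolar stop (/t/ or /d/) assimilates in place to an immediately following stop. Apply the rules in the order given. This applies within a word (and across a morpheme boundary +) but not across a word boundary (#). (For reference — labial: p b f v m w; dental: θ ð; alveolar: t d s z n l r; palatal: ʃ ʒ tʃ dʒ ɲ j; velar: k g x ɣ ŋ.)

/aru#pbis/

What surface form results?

Rule 1: no segment meets the rule's conditions; no change.
After rule 1: aru#pbis
Rule 2: no segment meets the rule's conditions; no change.

[aru#pbis]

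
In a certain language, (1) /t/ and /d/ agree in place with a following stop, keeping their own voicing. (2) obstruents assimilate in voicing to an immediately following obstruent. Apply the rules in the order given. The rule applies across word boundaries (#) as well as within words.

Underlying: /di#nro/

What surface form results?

Rule 1: no segment meets the rule's conditions; no change.
After rule 1: di#nro
Rule 2: no segment meets the rule's conditions; no change.

[di#nro]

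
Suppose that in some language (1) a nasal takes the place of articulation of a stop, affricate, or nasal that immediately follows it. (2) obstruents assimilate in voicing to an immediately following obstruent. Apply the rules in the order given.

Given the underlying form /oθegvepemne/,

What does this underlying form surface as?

[oθegvepenne]

Rule 1: /m/ before /n/ (alveolar) → [n]
After rule 1: oθegvepenne
Rule 2: no segment meets the rule's conditions; no change.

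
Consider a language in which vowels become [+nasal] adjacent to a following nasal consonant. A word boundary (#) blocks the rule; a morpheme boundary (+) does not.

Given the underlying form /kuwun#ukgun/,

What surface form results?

[kuwũn#ukgũn]

/u/ before nasal /n/ → [ũ]
/u/ before nasal /n/ → [ũ]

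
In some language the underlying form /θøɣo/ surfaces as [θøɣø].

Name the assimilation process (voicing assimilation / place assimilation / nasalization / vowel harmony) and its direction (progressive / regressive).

/o/→[ø].
Vowels agree with the first vowel, so the harmony is progressive.

vowel harmony, progressive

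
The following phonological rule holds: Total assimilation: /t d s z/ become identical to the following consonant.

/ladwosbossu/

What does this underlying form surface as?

[lawwobbossu]

/d/ before /w/ → [w] (total assimilation)
/s/ before /b/ → [b] (total assimilation)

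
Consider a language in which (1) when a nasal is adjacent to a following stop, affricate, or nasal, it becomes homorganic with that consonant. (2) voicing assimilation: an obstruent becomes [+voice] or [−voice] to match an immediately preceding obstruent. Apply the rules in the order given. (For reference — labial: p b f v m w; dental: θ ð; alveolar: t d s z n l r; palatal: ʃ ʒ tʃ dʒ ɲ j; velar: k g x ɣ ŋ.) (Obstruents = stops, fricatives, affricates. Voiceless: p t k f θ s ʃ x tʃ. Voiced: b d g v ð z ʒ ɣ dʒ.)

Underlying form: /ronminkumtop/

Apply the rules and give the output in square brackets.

Rule 1: /n/ before /m/ (labial) → [m]
Rule 1: /n/ before /k/ (velar) → [ŋ]
Rule 1: /m/ before /t/ (alveolar) → [n]
After rule 1: rommiŋkuntop
Rule 2: no segment meets the rule's conditions; no change.

[rommiŋkuntop]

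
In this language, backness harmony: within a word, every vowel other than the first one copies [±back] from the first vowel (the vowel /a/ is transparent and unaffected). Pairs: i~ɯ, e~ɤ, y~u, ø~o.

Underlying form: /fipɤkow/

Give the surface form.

[fipekøw]

/ɤ/ harmonizes with /i/ ([-back]) → [e]
/o/ harmonizes with /i/ ([-back]) → [ø]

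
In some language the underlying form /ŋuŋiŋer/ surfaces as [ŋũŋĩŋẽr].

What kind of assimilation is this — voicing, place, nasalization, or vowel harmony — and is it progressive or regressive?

/u/→[ũ] /i/→[ĩ] /e/→[ẽ].
Each target copies a feature from the preceding segment, so the direction is progressive.

nasalization, progressive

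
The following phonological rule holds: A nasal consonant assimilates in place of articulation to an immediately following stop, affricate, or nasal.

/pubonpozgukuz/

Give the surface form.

[pubompozgukuz]

/n/ before /p/ (labial) → [m]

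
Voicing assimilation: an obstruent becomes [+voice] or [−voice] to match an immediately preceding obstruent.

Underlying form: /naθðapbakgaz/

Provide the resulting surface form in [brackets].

/ð/ after /θ/ (voiceless) → [θ]
/b/ after /p/ (voiceless) → [p]
/g/ after /k/ (voiceless) → [k]

[naθθappakkaz]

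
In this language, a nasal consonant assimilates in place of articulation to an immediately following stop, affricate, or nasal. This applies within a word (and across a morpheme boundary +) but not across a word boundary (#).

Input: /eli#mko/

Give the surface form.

[eli#ŋko]

/m/ before /k/ (velar) → [ŋ]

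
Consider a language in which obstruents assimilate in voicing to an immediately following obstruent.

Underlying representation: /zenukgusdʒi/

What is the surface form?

/k/ before /g/ (voiced) → [g]
/s/ before /dʒ/ (voiced) → [z]

[zenugguzdʒi]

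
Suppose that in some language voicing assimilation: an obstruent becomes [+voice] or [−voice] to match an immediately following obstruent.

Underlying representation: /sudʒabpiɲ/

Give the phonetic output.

/b/ before /p/ (voiceless) → [p]

[sudʒappiɲ]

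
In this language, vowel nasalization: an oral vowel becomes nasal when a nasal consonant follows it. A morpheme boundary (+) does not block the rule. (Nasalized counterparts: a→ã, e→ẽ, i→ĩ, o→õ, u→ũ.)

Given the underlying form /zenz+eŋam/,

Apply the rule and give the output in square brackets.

[zẽnz+ẽŋãm]

/e/ before nasal /n/ → [ẽ]
/e/ before nasal /ŋ/ → [ẽ]
/a/ before nasal /m/ → [ã]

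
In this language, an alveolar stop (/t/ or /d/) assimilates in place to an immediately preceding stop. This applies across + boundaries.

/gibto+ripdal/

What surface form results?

/t/ after /b/ (labial) → [p]
/d/ after /p/ (labial) → [b]

[gibpo+ripbal]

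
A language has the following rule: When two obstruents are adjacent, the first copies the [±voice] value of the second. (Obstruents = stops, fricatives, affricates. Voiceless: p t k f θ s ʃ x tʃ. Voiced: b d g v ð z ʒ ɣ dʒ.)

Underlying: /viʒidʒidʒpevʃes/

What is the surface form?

[viʒidʒitʃpefʃes]

/dʒ/ before /p/ (voiceless) → [tʃ]
/v/ before /ʃ/ (voiceless) → [f]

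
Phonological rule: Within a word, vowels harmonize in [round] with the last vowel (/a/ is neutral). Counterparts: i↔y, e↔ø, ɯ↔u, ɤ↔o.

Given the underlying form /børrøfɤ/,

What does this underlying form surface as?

[berrefɤ]

/ø/ harmonizes with /ɤ/ ([-round]) → [e]
/ø/ harmonizes with /ɤ/ ([-round]) → [e]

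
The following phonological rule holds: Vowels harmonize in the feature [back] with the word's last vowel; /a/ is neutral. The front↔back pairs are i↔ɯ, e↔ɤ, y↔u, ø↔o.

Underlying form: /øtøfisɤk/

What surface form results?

/ø/ harmonizes with /ɤ/ ([+back]) → [o]
/ø/ harmonizes with /ɤ/ ([+back]) → [o]
/i/ harmonizes with /ɤ/ ([+back]) → [ɯ]

[otofɯsɤk]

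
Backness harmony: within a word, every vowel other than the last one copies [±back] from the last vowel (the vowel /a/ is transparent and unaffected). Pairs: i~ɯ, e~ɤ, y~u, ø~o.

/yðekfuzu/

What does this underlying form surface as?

[uðɤkfuzu]

/y/ harmonizes with /u/ ([+back]) → [u]
/e/ harmonizes with /u/ ([+back]) → [ɤ]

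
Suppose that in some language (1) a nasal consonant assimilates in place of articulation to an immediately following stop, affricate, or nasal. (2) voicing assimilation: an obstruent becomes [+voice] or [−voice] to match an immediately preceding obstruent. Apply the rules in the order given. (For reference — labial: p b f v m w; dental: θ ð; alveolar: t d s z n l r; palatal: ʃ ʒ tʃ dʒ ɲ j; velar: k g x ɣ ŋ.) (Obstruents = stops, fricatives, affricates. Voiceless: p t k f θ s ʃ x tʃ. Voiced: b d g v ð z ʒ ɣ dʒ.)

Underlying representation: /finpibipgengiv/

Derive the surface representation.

Rule 1: /n/ before /p/ (labial) → [m]
Rule 1: /n/ before /g/ (velar) → [ŋ]
After rule 1: fimpibipgeŋgiv
Rule 2: /g/ after /p/ (voiceless) → [k]

[fimpibipkeŋgiv]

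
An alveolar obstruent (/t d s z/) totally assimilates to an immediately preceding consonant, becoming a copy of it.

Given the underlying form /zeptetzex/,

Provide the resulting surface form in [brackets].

/t/ after /p/ → [p] (total assimilation)
/z/ after /t/ → [t] (total assimilation)

[zeppettex]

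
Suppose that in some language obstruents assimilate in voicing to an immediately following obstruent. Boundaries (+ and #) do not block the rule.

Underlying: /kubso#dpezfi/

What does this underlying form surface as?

[kupso#tpesfi]

/b/ before /s/ (voiceless) → [p]
/d/ before /p/ (voiceless) → [t]
/z/ before /f/ (voiceless) → [s]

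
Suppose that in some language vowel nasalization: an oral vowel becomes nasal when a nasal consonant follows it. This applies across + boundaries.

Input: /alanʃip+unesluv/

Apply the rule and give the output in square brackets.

[alãnʃip+ũnesluv]

/a/ before nasal /n/ → [ã]
/u/ before nasal /n/ → [ũ]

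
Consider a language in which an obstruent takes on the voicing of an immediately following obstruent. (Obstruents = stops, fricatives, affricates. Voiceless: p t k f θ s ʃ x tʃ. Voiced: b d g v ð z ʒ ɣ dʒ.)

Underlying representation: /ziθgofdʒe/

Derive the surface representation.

/θ/ before /g/ (voiced) → [ð]
/f/ before /dʒ/ (voiced) → [v]

[ziðgovdʒe]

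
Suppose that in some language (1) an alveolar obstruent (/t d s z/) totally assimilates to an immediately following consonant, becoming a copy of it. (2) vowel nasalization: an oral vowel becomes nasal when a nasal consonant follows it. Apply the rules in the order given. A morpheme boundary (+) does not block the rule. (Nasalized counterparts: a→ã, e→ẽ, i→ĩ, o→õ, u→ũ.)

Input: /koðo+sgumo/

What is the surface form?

Rule 1: /s/ before /g/ → [g] (total assimilation)
After rule 1: koðo+ggumo
Rule 2: /u/ before nasal /m/ → [ũ]

[koðo+ggũmo]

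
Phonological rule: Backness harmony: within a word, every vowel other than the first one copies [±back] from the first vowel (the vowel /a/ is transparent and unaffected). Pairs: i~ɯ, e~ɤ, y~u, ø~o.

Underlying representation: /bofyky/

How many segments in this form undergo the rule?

/y/ harmonizes with /o/ ([+back]) → [u]
/y/ harmonizes with /o/ ([+back]) → [u]
2 segments change.

2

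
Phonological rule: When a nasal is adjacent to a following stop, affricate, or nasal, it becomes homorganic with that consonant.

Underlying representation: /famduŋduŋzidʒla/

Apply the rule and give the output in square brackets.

/m/ before /d/ (alveolar) → [n]
/ŋ/ before /d/ (alveolar) → [n]

[fandunduŋzidʒla]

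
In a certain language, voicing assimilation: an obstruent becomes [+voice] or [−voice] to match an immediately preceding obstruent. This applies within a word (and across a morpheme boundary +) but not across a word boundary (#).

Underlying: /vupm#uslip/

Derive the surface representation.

[vupm#uslip]

no segment meets the rule's conditions; no change.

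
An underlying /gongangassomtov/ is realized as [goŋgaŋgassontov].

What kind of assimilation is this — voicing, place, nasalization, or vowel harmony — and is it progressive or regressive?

/n/→[ŋ] /n/→[ŋ] /m/→[n].
Each target copies a feature from the following segment, so the direction is regressive.

place assimilation, regressive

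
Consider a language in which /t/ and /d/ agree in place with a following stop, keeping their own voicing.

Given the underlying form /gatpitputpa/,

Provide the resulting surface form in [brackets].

[gappippuppa]

/t/ before /p/ (labial) → [p]
/t/ before /p/ (labial) → [p]
/t/ before /p/ (labial) → [p]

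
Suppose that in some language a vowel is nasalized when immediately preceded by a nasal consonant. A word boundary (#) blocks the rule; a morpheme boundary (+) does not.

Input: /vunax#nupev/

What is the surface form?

[vunãx#nũpev]

/a/ after nasal /n/ → [ã]
/u/ after nasal /n/ → [ũ]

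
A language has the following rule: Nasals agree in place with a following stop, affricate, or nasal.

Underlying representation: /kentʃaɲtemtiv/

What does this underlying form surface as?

/n/ before /tʃ/ (palatal) → [ɲ]
/ɲ/ before /t/ (alveolar) → [n]
/m/ before /t/ (alveolar) → [n]

[keɲtʃantentiv]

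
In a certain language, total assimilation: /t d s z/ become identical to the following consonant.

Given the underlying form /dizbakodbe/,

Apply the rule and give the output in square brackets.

/z/ before /b/ → [b] (total assimilation)
/d/ before /b/ → [b] (total assimilation)

[dibbakobbe]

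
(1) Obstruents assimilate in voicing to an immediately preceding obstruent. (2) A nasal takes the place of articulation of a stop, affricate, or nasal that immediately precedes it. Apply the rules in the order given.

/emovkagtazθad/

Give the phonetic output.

Rule 1: /k/ after /v/ (voiced) → [g]
Rule 1: /t/ after /g/ (voiced) → [d]
Rule 1: /θ/ after /z/ (voiced) → [ð]
After rule 1: emovgagdazðad
Rule 2: no segment meets the rule's conditions; no change.

[emovgagdazðad]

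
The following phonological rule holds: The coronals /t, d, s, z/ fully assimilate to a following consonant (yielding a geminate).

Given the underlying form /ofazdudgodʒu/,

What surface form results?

[ofadduggodʒu]

/z/ before /d/ → [d] (total assimilation)
/d/ before /g/ → [g] (total assimilation)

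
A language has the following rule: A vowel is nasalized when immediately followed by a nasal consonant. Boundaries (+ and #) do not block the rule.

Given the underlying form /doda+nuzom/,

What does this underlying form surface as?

/a/ before nasal /n/ → [ã]
/o/ before nasal /m/ → [õ]

[dodã+nuzõm]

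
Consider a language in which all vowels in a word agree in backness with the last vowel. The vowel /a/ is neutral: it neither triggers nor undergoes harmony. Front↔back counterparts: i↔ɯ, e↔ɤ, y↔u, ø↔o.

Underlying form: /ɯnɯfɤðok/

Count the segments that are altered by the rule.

No segment meets the rule's conditions.

0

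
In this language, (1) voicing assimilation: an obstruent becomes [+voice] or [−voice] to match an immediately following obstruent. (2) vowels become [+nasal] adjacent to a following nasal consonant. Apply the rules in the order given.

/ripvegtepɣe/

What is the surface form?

[ribvektebɣe]

Rule 1: /p/ before /v/ (voiced) → [b]
Rule 1: /g/ before /t/ (voiceless) → [k]
Rule 1: /p/ before /ɣ/ (voiced) → [b]
After rule 1: ribvektebɣe
Rule 2: no segment meets the rule's conditions; no change.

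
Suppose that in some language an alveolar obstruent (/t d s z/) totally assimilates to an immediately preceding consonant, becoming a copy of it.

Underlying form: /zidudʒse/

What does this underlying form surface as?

[zidudʒdʒe]

/s/ after /dʒ/ → [dʒ] (total assimilation)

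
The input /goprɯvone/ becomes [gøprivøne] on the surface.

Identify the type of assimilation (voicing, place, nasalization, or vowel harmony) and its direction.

/o/→[ø] /ɯ/→[i] /o/→[ø].
Vowels agree with the last vowel, so the harmony is regressive.

vowel harmony, regressive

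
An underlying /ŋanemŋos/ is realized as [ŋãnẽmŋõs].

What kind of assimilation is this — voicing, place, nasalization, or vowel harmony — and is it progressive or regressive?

nasalization, progressive

/a/→[ã] /e/→[ẽ] /o/→[õ].
Each target copies a feature from the preceding segment, so the direction is progressive.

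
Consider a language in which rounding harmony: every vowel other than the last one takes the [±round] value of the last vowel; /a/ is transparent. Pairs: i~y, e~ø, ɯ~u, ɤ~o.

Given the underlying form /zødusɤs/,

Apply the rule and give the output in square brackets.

/ø/ harmonizes with /ɤ/ ([-round]) → [e]
/u/ harmonizes with /ɤ/ ([-round]) → [ɯ]

[zedɯsɤs]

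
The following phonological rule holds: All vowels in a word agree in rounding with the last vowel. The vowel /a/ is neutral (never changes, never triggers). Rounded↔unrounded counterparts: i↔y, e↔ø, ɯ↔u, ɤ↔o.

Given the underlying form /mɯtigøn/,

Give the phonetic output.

[mutygøn]

/ɯ/ harmonizes with /ø/ ([+round]) → [u]
/i/ harmonizes with /ø/ ([+round]) → [y]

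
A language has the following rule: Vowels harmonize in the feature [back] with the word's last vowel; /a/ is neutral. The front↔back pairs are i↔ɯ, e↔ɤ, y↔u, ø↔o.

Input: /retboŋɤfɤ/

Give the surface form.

[rɤtboŋɤfɤ]

/e/ harmonizes with /ɤ/ ([+back]) → [ɤ]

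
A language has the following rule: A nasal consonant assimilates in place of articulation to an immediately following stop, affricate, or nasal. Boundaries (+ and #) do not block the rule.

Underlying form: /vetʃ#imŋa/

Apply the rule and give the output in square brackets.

/m/ before /ŋ/ (velar) → [ŋ]

[vetʃ#iŋŋa]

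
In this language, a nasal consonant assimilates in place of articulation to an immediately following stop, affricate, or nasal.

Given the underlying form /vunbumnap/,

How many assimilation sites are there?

2

/n/ before /b/ (labial) → [m]
/m/ before /n/ (alveolar) → [n]
2 segments change.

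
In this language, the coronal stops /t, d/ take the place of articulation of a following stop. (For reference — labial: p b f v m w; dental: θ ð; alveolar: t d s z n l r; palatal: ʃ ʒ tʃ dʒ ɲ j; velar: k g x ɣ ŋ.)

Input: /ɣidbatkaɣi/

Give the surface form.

[ɣibbakkaɣi]

/d/ before /b/ (labial) → [b]
/t/ before /k/ (velar) → [k]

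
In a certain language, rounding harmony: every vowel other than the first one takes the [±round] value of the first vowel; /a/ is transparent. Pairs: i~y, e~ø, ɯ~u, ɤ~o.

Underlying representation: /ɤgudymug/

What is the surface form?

[ɤgɯdimɯg]

/u/ harmonizes with /ɤ/ ([-round]) → [ɯ]
/y/ harmonizes with /ɤ/ ([-round]) → [i]
/u/ harmonizes with /ɤ/ ([-round]) → [ɯ]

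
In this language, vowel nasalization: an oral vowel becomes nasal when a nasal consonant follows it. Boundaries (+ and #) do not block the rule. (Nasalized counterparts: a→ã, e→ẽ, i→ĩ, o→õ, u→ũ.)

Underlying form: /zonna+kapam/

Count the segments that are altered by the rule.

/o/ before nasal /n/ → [õ]
/a/ before nasal /m/ → [ã]
2 segments change.

2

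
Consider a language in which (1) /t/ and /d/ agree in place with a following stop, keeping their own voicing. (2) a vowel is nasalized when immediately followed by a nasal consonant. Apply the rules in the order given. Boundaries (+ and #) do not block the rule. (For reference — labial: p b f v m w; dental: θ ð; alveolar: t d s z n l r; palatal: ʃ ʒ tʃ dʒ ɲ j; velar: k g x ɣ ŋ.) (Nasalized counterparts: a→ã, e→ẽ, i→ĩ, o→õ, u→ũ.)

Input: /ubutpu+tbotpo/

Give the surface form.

[ubuppu+pboppo]

Rule 1: /t/ before /p/ (labial) → [p]
Rule 1: /t/ before /b/ (labial) → [p]
Rule 1: /t/ before /p/ (labial) → [p]
After rule 1: ubuppu+pboppo
Rule 2: no segment meets the rule's conditions; no change.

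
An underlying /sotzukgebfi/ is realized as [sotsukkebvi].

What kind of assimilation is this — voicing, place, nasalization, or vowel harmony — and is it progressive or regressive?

/z/→[s] /g/→[k] /f/→[v].
Each target copies a feature from the preceding segment, so the direction is progressive.

voicing assimilation, progressive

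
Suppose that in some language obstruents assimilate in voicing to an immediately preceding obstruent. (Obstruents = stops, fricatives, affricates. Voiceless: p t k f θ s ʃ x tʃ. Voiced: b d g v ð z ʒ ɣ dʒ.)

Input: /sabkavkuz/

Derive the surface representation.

[sabgavguz]

/k/ after /b/ (voiced) → [g]
/k/ after /v/ (voiced) → [g]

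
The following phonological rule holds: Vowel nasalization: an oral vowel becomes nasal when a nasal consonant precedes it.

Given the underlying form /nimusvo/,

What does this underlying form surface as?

/i/ after nasal /n/ → [ĩ]
/u/ after nasal /m/ → [ũ]

[nĩmũsvo]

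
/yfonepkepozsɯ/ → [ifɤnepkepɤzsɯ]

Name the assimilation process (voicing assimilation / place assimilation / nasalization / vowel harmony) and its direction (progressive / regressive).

/y/→[i] /o/→[ɤ] /o/→[ɤ].
Vowels agree with the last vowel, so the harmony is regressive.

vowel harmony, regressive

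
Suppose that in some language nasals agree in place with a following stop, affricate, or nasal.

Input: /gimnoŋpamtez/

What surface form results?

/m/ before /n/ (alveolar) → [n]
/ŋ/ before /p/ (labial) → [m]
/m/ before /t/ (alveolar) → [n]

[ginnompantez]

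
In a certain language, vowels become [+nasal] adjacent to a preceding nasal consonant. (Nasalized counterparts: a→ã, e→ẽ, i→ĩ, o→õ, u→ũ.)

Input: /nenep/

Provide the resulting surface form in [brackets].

/e/ after nasal /n/ → [ẽ]
/e/ after nasal /n/ → [ẽ]

[nẽnẽp]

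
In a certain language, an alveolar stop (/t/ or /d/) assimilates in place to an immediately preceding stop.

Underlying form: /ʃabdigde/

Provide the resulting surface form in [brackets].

/d/ after /b/ (labial) → [b]
/d/ after /g/ (velar) → [g]

[ʃabbigge]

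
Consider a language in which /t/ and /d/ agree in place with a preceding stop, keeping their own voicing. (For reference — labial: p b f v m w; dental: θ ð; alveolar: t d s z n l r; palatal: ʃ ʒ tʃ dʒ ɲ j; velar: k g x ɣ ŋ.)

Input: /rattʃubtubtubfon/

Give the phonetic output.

[rattʃubpubpubfon]

/t/ after /b/ (labial) → [p]
/t/ after /b/ (labial) → [p]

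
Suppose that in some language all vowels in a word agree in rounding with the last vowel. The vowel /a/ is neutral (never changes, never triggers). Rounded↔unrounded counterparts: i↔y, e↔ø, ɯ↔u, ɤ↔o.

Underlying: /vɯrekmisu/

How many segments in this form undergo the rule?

/ɯ/ harmonizes with /u/ ([+round]) → [u]
/e/ harmonizes with /u/ ([+round]) → [ø]
/i/ harmonizes with /u/ ([+round]) → [y]
3 segments change.

3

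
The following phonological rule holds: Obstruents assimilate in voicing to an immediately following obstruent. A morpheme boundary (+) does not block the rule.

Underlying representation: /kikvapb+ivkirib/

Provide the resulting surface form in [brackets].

/k/ before /v/ (voiced) → [g]
/p/ before /b/ (voiced) → [b]
/v/ before /k/ (voiceless) → [f]

[kigvabb+ifkirib]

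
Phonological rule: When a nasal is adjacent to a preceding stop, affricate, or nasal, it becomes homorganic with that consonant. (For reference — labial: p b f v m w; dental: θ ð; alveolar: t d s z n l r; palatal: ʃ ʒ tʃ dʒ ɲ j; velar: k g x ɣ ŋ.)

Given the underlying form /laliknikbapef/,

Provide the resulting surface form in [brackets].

[lalikŋikbapef]

/n/ after /k/ (velar) → [ŋ]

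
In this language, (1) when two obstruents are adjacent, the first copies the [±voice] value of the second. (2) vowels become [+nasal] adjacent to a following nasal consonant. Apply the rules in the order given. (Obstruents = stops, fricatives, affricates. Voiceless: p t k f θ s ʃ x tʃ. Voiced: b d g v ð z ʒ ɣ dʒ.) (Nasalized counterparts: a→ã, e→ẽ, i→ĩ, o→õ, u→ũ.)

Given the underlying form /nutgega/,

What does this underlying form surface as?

Rule 1: /t/ before /g/ (voiced) → [d]
After rule 1: nudgega
Rule 2: no segment meets the rule's conditions; no change.

[nudgega]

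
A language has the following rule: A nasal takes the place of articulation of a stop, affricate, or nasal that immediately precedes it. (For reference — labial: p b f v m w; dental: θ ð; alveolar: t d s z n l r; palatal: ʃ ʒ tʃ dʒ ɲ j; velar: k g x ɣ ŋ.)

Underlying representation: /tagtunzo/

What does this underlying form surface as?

[tagtunzo]

no segment meets the rule's conditions; no change.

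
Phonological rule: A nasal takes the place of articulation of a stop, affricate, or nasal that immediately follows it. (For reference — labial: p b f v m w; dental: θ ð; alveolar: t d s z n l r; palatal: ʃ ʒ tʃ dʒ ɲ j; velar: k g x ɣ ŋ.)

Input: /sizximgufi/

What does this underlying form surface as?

[sizxiŋgufi]

/m/ before /g/ (velar) → [ŋ]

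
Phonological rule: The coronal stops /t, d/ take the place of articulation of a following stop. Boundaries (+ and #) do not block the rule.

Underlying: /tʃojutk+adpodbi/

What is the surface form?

[tʃojukk+abpobbi]

/t/ before /k/ (velar) → [k]
/d/ before /p/ (labial) → [b]
/d/ before /b/ (labial) → [b]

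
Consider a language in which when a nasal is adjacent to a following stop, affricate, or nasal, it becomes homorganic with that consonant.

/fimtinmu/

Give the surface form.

[fintimmu]

/m/ before /t/ (alveolar) → [n]
/n/ before /m/ (labial) → [m]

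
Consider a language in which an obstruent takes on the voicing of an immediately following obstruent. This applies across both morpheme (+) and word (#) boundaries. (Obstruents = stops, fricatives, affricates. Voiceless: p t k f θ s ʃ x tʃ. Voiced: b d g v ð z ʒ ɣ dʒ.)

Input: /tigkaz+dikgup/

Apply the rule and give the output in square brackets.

[tikkaz+diggup]

/g/ before /k/ (voiceless) → [k]
/k/ before /g/ (voiced) → [g]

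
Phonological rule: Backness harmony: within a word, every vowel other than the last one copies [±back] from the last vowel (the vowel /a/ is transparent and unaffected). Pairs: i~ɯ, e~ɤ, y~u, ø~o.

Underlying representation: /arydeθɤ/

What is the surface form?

[arudɤθɤ]

/y/ harmonizes with /ɤ/ ([+back]) → [u]
/e/ harmonizes with /ɤ/ ([+back]) → [ɤ]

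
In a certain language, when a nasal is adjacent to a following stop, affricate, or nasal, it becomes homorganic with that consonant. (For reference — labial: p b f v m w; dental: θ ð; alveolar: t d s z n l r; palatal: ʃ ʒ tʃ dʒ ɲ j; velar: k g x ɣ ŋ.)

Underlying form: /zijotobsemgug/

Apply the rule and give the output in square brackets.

/m/ before /g/ (velar) → [ŋ]

[zijotobseŋgug]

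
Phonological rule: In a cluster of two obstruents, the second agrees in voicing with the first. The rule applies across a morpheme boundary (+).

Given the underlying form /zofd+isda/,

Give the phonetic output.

[zoft+ista]

/d/ after /f/ (voiceless) → [t]
/d/ after /s/ (voiceless) → [t]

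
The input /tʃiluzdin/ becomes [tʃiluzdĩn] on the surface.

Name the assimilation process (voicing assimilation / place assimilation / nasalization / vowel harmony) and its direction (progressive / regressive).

nasalization, regressive

/i/→[ĩ].
Each target copies a feature from the following segment, so the direction is regressive.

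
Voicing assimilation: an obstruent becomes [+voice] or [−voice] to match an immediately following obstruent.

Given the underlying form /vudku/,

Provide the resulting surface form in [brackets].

[vutku]

/d/ before /k/ (voiceless) → [t]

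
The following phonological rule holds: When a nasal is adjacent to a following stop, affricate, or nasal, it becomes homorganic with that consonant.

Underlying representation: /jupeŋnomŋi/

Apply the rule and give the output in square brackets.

[jupennoŋŋi]

/ŋ/ before /n/ (alveolar) → [n]
/m/ before /ŋ/ (velar) → [ŋ]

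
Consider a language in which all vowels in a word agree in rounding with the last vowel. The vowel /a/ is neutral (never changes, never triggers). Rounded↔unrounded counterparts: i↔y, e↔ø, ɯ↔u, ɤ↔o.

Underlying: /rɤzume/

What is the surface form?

/u/ harmonizes with /e/ ([-round]) → [ɯ]

[rɤzɯme]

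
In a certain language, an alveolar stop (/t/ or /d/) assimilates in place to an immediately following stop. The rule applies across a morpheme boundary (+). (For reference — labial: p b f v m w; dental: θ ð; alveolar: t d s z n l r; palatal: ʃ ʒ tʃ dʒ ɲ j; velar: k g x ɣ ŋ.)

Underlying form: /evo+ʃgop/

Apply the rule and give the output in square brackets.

[evo+ʃgop]

no segment meets the rule's conditions; no change.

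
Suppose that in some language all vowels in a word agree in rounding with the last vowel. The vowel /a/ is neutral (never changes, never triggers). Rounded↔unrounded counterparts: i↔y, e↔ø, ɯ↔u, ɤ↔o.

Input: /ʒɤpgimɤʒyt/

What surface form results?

[ʒopgymoʒyt]

/ɤ/ harmonizes with /y/ ([+round]) → [o]
/i/ harmonizes with /y/ ([+round]) → [y]
/ɤ/ harmonizes with /y/ ([+round]) → [o]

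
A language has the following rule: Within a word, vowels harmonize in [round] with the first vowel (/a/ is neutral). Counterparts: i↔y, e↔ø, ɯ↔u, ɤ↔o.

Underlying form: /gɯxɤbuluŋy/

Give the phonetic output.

[gɯxɤbɯlɯŋi]

/u/ harmonizes with /ɯ/ ([-round]) → [ɯ]
/u/ harmonizes with /ɯ/ ([-round]) → [ɯ]
/y/ harmonizes with /ɯ/ ([-round]) → [i]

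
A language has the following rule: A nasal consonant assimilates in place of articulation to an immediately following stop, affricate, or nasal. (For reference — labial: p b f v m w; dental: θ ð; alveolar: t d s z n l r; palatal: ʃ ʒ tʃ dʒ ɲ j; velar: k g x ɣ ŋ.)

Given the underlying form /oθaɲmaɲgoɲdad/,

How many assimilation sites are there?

3

/ɲ/ before /m/ (labial) → [m]
/ɲ/ before /g/ (velar) → [ŋ]
/ɲ/ before /d/ (alveolar) → [n]
3 segments change.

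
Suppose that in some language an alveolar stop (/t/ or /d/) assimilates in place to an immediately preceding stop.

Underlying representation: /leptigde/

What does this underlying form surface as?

[leppigge]

/t/ after /p/ (labial) → [p]
/d/ after /g/ (velar) → [g]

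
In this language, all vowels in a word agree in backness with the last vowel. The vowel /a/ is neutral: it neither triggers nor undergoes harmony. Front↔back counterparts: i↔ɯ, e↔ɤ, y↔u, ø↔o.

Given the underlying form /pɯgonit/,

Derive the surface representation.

[pigønit]

/ɯ/ harmonizes with /i/ ([-back]) → [i]
/o/ harmonizes with /i/ ([-back]) → [ø]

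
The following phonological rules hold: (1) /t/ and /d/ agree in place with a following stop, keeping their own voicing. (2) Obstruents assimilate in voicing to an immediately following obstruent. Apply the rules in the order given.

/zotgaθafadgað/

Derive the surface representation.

[zoggaθafaggað]

Rule 1: /t/ before /g/ (velar) → [k]
Rule 1: /d/ before /g/ (velar) → [g]
After rule 1: zokgaθafaggað
Rule 2: /k/ before /g/ (voiced) → [g]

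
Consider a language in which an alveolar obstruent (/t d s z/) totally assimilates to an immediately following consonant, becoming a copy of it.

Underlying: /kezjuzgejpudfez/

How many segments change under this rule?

3

/z/ before /j/ → [j] (total assimilation)
/z/ before /g/ → [g] (total assimilation)
/d/ before /f/ → [f] (total assimilation)
3 segments change.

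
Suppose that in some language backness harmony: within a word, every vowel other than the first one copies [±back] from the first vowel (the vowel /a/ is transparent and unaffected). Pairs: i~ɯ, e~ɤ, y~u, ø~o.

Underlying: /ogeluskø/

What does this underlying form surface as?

[ogɤlusko]

/e/ harmonizes with /o/ ([+back]) → [ɤ]
/ø/ harmonizes with /o/ ([+back]) → [o]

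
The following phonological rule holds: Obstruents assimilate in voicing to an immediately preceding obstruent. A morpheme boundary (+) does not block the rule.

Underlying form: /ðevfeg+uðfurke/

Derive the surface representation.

[ðevveg+uðvurke]

/f/ after /v/ (voiced) → [v]
/f/ after /ð/ (voiced) → [v]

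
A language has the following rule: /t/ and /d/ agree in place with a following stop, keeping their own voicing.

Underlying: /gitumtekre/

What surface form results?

[gitumtekre]

no segment meets the rule's conditions; no change.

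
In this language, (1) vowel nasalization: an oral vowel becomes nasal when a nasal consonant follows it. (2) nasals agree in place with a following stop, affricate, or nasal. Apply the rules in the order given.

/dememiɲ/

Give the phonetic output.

Rule 1: /e/ before nasal /m/ → [ẽ]
Rule 1: /e/ before nasal /m/ → [ẽ]
Rule 1: /i/ before nasal /ɲ/ → [ĩ]
After rule 1: dẽmẽmĩɲ
Rule 2: no segment meets the rule's conditions; no change.

[dẽmẽmĩɲ]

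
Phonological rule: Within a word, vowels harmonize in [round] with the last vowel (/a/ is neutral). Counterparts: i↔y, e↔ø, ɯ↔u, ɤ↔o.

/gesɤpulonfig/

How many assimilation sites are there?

/u/ harmonizes with /i/ ([-round]) → [ɯ]
/o/ harmonizes with /i/ ([-round]) → [ɤ]
2 segments change.

2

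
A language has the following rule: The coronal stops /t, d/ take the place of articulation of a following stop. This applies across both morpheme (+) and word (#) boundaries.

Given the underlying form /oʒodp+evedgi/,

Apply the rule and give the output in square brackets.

[oʒobp+eveggi]

/d/ before /p/ (labial) → [b]
/d/ before /g/ (velar) → [g]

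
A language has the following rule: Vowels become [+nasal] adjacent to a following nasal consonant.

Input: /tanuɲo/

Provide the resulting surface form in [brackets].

/a/ before nasal /n/ → [ã]
/u/ before nasal /ɲ/ → [ũ]

[tãnũɲo]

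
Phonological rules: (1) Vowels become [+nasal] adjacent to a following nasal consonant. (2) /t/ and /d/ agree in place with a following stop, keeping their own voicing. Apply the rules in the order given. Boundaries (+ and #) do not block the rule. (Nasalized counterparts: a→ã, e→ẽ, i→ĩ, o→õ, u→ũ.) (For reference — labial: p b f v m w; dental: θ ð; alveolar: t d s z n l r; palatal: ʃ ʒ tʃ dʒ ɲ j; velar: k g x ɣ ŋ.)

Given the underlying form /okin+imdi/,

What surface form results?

Rule 1: /i/ before nasal /n/ → [ĩ]
Rule 1: /i/ before nasal /m/ → [ĩ]
After rule 1: okĩn+ĩmdi
Rule 2: no segment meets the rule's conditions; no change.

[okĩn+ĩmdi]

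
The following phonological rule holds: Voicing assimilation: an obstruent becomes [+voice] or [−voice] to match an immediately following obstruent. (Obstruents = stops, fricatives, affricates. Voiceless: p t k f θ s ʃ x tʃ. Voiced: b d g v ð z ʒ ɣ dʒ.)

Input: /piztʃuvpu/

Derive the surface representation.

/z/ before /tʃ/ (voiceless) → [s]
/v/ before /p/ (voiceless) → [f]

[pistʃufpu]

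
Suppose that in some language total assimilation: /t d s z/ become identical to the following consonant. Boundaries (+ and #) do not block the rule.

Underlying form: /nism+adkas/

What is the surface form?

/s/ before /m/ → [m] (total assimilation)
/d/ before /k/ → [k] (total assimilation)

[nimm+akkas]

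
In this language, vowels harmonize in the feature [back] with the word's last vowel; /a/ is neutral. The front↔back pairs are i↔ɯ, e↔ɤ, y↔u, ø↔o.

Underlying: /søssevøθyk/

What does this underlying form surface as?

no segment meets the rule's conditions; no change.

[søssevøθyk]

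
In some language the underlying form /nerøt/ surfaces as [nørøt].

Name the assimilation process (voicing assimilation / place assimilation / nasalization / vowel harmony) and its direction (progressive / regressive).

vowel harmony, regressive

/e/→[ø].
Vowels agree with the last vowel, so the harmony is regressive.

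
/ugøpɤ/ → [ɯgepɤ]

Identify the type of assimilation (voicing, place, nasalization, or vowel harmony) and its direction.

/u/→[ɯ] /ø/→[e].
Vowels agree with the last vowel, so the harmony is regressive.

vowel harmony, regressive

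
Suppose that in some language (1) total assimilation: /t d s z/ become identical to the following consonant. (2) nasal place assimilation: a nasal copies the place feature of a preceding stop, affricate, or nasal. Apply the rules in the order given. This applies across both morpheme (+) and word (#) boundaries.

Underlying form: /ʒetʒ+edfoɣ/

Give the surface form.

[ʒeʒʒ+effoɣ]

Rule 1: /t/ before /ʒ/ → [ʒ] (total assimilation)
Rule 1: /d/ before /f/ → [f] (total assimilation)
After rule 1: ʒeʒʒ+effoɣ
Rule 2: no segment meets the rule's conditions; no change.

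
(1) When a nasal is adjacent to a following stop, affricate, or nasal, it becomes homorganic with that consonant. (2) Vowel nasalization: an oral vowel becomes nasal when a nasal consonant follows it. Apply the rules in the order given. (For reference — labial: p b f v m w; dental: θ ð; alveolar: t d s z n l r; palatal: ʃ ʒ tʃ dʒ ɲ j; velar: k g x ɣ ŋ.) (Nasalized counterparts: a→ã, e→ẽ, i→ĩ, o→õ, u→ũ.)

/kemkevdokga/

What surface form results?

Rule 1: /m/ before /k/ (velar) → [ŋ]
After rule 1: keŋkevdokga
Rule 2: /e/ before nasal /ŋ/ → [ẽ]

[kẽŋkevdokga]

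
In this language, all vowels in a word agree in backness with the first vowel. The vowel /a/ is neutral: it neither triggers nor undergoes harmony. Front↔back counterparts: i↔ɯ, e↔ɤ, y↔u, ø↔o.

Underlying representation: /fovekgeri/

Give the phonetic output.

[fovɤkgɤrɯ]

/e/ harmonizes with /o/ ([+back]) → [ɤ]
/e/ harmonizes with /o/ ([+back]) → [ɤ]
/i/ harmonizes with /o/ ([+back]) → [ɯ]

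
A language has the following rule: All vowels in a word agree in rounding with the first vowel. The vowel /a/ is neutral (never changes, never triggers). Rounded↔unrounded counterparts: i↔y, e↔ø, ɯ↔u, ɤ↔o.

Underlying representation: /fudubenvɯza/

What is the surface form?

[fudubønvuza]

/e/ harmonizes with /u/ ([+round]) → [ø]
/ɯ/ harmonizes with /u/ ([+round]) → [u]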